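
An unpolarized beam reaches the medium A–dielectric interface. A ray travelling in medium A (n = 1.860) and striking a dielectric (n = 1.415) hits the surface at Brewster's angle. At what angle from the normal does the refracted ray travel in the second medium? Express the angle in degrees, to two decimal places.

First find Brewster's angle: tan θ_B = 1.415/1.860 = 0.7608, giving θ_B = 37.26°.
Since θ_B + θ_t = 90° at Brewster incidence, θ_t = 90° − 37.26° = 52.74°.

θ_t ≈ 52.74°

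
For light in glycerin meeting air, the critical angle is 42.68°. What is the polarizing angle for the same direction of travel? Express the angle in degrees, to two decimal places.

sin θ_c = n₂/n₁, so n₂/n₁ = sin 42.68° = 0.6779.
Brewster: tan θ_B = n₂/n₁ = 0.6779.
θ_B = arctan(0.6779) = 34.13°.

θ_B ≈ 34.13°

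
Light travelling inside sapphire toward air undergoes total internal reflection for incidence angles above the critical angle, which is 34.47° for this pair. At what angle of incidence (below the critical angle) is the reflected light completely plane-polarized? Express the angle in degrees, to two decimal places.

n₂/n₁ = sin θ_c = sin 34.47° = 0.5660.
tan θ_B equals the same ratio, so θ_B = arctan(0.5660) = 29.51°.

θ_B ≈ 29.51°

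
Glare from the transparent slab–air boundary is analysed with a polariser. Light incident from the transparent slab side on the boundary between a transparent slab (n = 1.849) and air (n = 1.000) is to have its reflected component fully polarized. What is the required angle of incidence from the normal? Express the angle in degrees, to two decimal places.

At Brewster's angle the reflected and refracted rays are perpendicular, which with Snell's law gives tan θ_B = n₂/n₁.
Here n₂/n₁ = 1.000/1.849 = 0.5408, and Brewster's law gives tan θ_B = n₂/n₁.
So θ_B = arctan 0.5408 = 28.41°.

θ_B ≈ 28.41°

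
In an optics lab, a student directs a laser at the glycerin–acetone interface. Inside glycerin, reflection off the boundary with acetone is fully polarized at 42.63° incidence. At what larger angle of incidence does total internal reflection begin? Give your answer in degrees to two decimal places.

θ_c ≈ 67.00°

n₂/n₁ = tan 42.63° = 0.9205; the critical angle satisfies sin θ_c = n₂/n₁.
θ_c = arcsin(0.9205) = 67.00°.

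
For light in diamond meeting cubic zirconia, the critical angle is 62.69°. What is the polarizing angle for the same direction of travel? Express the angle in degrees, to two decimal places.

n₂/n₁ = sin θ_c = sin 62.69° = 0.8885.
tan θ_B equals the same ratio, so θ_B = arctan(0.8885) = 41.62°.

θ_B ≈ 41.62°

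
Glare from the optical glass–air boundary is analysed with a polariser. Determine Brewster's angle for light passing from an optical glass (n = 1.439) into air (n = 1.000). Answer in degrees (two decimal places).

θ_B ≈ 34.80°

The reflected p-component vanishes when tan θ_B = n₂/n₁.
Brewster's condition: tan θ_B = n₂/n₁ = 1.000/1.439 = 0.6949.
θ_B = arctan(0.6949) = 34.80°.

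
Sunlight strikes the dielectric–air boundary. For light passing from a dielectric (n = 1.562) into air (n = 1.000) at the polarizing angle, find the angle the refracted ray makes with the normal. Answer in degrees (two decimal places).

θ_t ≈ 57.37°

First find Brewster's angle: tan θ_B = 1.000/1.562 = 0.6402, giving θ_B = 32.63°.
At Brewster's angle the reflected and refracted rays are perpendicular, so θ_t = 90° − θ_B = 90° − 32.63° = 57.37°.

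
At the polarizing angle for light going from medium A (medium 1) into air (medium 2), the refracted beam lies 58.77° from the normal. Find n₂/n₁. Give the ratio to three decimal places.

At Brewster incidence θ_B = 90° − θ_t = 90° − 58.77° = 31.23°.
tan θ_B = n₂/n₁, so n₂/n₁ = tan 31.23° = 0.606.

n₂/n₁ ≈ 0.606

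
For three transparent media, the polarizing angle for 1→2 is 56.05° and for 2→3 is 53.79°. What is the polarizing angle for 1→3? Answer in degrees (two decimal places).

n₂/n₁ = tan 56.05° = 1.4854 and n₃/n₂ = tan 53.79° = 1.3658.
Multiplying, n₃/n₁ = 1.4854 × 1.3658 = 2.0287, and θ_B(1→3) = arctan 2.0287 = 63.76°.

θ_B ≈ 63.76°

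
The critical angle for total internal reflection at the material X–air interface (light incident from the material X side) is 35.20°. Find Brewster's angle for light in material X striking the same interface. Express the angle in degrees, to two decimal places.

sin θ_c = n₂/n₁, so n₂/n₁ = sin 35.20° = 0.5764.
Brewster: tan θ_B = n₂/n₁ = 0.5764.
θ_B = arctan(0.5764) = 29.96°.

θ_B ≈ 29.96°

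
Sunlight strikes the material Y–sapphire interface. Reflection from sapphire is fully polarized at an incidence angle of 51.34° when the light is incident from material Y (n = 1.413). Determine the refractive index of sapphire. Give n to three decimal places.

Brewster's law: tan θ_B = n₂/n₁ (light incident in material Y, refracted into sapphire).
n₂ = n₁ tan θ_B = 1.413 × tan 51.34° = 1.766.

n ≈ 1.766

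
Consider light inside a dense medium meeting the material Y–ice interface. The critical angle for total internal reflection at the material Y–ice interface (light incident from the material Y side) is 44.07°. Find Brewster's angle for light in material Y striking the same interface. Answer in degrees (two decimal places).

n₂/n₁ = sin θ_c = sin 44.07° = 0.6955.
tan θ_B equals the same ratio, so θ_B = arctan(0.6955) = 34.82°.

θ_B ≈ 34.82°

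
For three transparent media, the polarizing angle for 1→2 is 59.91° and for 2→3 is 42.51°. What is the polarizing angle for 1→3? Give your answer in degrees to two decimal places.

tan θ_B(1→2) = n₂/n₁ = tan 59.91° = 1.7258.
tan θ_B(2→3) = n₃/n₂ = tan 42.51° = 0.9167.
So n₃/n₁ = (n₂/n₁)(n₃/n₂) = 1.7258 × 0.9167 = 1.5819.
θ_B(1→3) = arctan(1.5819) = 57.70°.

θ_B ≈ 57.70°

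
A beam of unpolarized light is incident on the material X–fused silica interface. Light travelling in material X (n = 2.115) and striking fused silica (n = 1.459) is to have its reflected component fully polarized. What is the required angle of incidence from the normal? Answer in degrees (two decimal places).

θ_B ≈ 34.60°

Here n₂/n₁ = 1.459/2.115 = 0.6898, and Brewster's law gives tan θ_B = n₂/n₁. Taking the arctangent, θ_B = 34.60°.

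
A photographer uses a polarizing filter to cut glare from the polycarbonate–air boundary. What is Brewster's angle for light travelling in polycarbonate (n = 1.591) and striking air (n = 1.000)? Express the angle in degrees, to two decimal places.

θ_B ≈ 32.15°

The reflected p-component vanishes when tan θ_B = n₂/n₁.
tan θ_B = n₂/n₁ = 1.000/1.591 = 0.6285. Taking the arctangent, θ_B = 32.15°.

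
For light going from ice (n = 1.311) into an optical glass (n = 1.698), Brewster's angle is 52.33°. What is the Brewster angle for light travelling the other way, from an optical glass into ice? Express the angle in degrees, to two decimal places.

θ_B' ≈ 37.67°

Reversing the direction swaps n₁ and n₂, so tan θ_B' = 1/tan θ_B and θ_B' = 90° − θ_B.
Hence θ_B' = 90° − 52.33° = 37.67°.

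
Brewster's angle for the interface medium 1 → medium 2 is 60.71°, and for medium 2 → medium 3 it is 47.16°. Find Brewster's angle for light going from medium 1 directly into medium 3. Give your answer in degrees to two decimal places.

Each Brewster angle gives a ratio: n₂/n₁ = tan 60.71° = 1.7827, n₃/n₂ = tan 47.16° = 1.0784.
So n₃/n₁ = (n₂/n₁)(n₃/n₂) = 1.7827 × 1.0784 = 1.9225.
θ_B(1→3) = arctan(1.9225) = 62.52°.

θ_B ≈ 62.52°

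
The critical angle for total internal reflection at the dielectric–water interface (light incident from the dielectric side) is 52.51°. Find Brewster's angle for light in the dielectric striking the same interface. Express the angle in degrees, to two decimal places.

At the critical angle sin θ_c = n₂/n₁, giving n₂/n₁ = sin 52.51° = 0.7935.
Then tan θ_B = n₂/n₁ = 0.7935, so θ_B = arctan 0.7935 = 38.43°.

θ_B ≈ 38.43°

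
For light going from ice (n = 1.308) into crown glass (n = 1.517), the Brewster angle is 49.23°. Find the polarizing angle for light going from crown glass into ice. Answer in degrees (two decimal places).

θ_B' ≈ 40.77°

The two Brewster angles are complementary: θ_B' = 90° − θ_B = 90° − 49.23° = 40.77°.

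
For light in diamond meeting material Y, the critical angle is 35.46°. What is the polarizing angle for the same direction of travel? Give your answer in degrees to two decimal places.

θ_B ≈ 30.12°

At the critical angle sin θ_c = n₂/n₁, giving n₂/n₁ = sin 35.46° = 0.5801.
Then tan θ_B = n₂/n₁ = 0.5801, so θ_B = arctan 0.5801 = 30.12°.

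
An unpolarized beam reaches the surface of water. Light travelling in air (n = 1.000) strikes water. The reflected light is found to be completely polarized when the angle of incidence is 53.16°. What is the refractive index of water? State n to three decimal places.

Full polarization of the reflected beam means tan θ_B = n₂/n₁, where n₁ is the incident medium (air).
n₂ = n₁ tan θ_B = 1.000 × tan 53.16° = 1.335.

n ≈ 1.335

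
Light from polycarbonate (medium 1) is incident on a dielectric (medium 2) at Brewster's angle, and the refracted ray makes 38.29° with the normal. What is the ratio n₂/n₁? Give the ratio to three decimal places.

n₂/n₁ ≈ 1.267

At Brewster incidence θ_B = 90° − θ_t = 90° − 38.29° = 51.71°.
Then n₂/n₁ = tan θ_B = tan 51.71° = 1.267.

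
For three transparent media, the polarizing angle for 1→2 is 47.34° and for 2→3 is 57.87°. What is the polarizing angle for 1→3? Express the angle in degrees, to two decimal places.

θ_B ≈ 59.94°

n₂/n₁ = tan 47.34° = 1.0852 and n₃/n₂ = tan 57.87° = 1.5923.
n₃/n₁ = 1.7280. Then tan θ_B(1→3) = n₃/n₁, so θ_B(1→3) = arctan(1.7280) = 59.94°.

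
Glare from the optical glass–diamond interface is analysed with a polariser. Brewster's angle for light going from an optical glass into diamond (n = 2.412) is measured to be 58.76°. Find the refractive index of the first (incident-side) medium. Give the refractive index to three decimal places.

n ≈ 1.463

Brewster's law: tan θ_B = n₂/n₁ (light incident in an optical glass, refracted into diamond).
n₁ = n₂ / tan θ_B = 2.412 / tan 58.76° = 1.463.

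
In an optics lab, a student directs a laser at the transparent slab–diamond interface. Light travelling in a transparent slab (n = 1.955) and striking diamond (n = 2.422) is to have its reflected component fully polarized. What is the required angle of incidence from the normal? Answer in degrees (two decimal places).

θ_B ≈ 51.09°

Brewster's condition: tan θ_B = n₂/n₁ = 2.422/1.955 = 1.2389.
θ_B = arctan(1.2389) = 51.09°.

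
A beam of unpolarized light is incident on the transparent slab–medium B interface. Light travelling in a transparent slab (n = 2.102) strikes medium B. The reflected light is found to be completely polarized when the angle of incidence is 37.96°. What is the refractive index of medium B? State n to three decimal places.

At the polarizing angle, tan θ_B = n₂/n₁ with n₁ on the incident side (a transparent slab) and n₂ on the transmitted side (medium B).
n₂ = n₁ tan θ_B = 2.102 × tan 37.96° = 1.640.

n ≈ 1.640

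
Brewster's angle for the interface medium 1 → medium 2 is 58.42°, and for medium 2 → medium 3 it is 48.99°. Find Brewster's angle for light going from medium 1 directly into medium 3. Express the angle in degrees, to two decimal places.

Each Brewster angle gives a ratio: n₂/n₁ = tan 58.42° = 1.6267, n₃/n₂ = tan 48.99° = 1.1500.
So n₃/n₁ = (n₂/n₁)(n₃/n₂) = 1.6267 × 1.1500 = 1.8707.
θ_B(1→3) = arctan(1.8707) = 61.87°.

θ_B ≈ 61.87°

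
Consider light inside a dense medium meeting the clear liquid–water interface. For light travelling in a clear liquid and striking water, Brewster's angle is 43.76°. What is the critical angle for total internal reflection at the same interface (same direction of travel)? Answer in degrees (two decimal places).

θ_c ≈ 73.26°

n₂/n₁ = tan 43.76° = 0.9576; the critical angle satisfies sin θ_c = n₂/n₁.
θ_c = arcsin(0.9576) = 73.26°.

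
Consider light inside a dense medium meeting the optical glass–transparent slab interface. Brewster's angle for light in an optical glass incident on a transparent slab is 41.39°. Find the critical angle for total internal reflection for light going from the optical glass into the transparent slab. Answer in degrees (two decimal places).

tan θ_B = n₂/n₁ = tan 41.39° = 0.8813.
Total internal reflection: sin θ_c = n₂/n₁ = 0.8813.
θ_c = arcsin(0.8813) = 61.80°.

θ_c ≈ 61.80°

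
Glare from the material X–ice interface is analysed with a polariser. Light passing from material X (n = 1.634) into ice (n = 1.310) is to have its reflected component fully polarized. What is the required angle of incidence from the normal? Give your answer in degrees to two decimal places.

θ_B ≈ 38.72°

Brewster's condition: tan θ_B = n₂/n₁ = 1.310/1.634 = 0.8017.
So θ_B = arctan 0.8017 = 38.72°.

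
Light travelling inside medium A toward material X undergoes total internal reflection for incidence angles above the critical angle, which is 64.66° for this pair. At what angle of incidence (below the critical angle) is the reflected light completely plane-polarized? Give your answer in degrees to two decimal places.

θ_B ≈ 42.11°

sin θ_c = n₂/n₁, so n₂/n₁ = sin 64.66° = 0.9038.
Brewster: tan θ_B = n₂/n₁ = 0.9038.
θ_B = arctan(0.9038) = 42.11°.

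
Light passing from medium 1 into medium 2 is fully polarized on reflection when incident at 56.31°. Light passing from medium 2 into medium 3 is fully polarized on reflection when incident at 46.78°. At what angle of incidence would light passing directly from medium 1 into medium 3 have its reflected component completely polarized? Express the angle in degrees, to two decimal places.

θ_B ≈ 57.93°

tan θ_B(1→2) = n₂/n₁ = tan 56.31° = 1.5000.
tan θ_B(2→3) = n₃/n₂ = tan 46.78° = 1.0641.
n₃/n₁ = 1.5962. Then tan θ_B(1→3) = n₃/n₁, so θ_B(1→3) = arctan(1.5962) = 57.93°.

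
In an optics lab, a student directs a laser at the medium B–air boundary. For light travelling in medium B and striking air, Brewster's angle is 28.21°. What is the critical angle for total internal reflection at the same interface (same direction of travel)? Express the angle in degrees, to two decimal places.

tan θ_B = n₂/n₁ = tan 28.21° = 0.5364.
Total internal reflection: sin θ_c = n₂/n₁ = 0.5364.
θ_c = arcsin(0.5364) = 32.44°.

θ_c ≈ 32.44°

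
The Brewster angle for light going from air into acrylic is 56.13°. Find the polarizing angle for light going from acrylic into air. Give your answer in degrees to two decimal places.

θ_B' ≈ 33.87°

The two Brewster angles are complementary: θ_B' = 90° − θ_B = 90° − 56.13° = 33.87°.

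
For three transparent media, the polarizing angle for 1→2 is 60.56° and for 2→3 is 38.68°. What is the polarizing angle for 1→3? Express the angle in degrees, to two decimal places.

θ_B ≈ 54.82°

tan θ_B(1→2) = n₂/n₁ = tan 60.56° = 1.7718.
tan θ_B(2→3) = n₃/n₂ = tan 38.68° = 0.8006.
n₃/n₁ = 1.4185. Then tan θ_B(1→3) = n₃/n₁, so θ_B(1→3) = arctan(1.4185) = 54.82°.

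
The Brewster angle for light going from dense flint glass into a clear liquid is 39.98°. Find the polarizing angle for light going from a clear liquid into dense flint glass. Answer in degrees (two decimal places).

tan θ_B' = n₁/n₂ = 1/tan θ_B, so θ_B' = 90° − θ_B.
θ_B' = 90° − 39.98° = 50.02°.

θ_B' ≈ 50.02°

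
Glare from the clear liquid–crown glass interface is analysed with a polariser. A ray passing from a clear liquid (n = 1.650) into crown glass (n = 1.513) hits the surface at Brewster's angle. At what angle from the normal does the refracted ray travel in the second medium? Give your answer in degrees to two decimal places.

θ_t ≈ 47.48°

tan θ_B = n₂/n₁ = 1.513/1.650 = 0.9170, so θ_B = 42.52°.
At Brewster's angle the reflected and refracted rays are perpendicular, so θ_t = 90° − θ_B = 90° − 42.52° = 47.48°.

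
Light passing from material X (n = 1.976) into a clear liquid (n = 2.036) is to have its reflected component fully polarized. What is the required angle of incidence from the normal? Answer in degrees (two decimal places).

θ_B ≈ 45.86°

tan θ_B = n₂/n₁ = 2.036/1.976 = 1.0304. Taking the arctangent, θ_B = 45.86°.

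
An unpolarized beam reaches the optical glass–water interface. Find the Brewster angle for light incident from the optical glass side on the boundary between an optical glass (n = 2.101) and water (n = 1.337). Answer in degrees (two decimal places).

Here n₂/n₁ = 1.337/2.101 = 0.6364, and Brewster's law gives tan θ_B = n₂/n₁. Taking the arctangent, θ_B = 32.47°.

θ_B ≈ 32.47°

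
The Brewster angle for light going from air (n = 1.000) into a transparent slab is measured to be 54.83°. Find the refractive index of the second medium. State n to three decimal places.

n ≈ 1.419

Brewster's law: tan θ_B = n₂/n₁ (light incident in air, refracted into a transparent slab).
n₂ = n₁ tan θ_B = 1.000 × tan 54.83° = 1.419.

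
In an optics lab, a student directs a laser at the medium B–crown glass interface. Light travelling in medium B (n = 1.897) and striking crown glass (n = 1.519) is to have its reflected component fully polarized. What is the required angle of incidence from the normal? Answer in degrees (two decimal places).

θ_B ≈ 38.69°

Here n₂/n₁ = 1.519/1.897 = 0.8007, and Brewster's law gives tan θ_B = n₂/n₁.
So θ_B = arctan 0.8007 = 38.69°.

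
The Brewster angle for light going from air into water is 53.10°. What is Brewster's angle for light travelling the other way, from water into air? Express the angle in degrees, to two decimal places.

θ_B' ≈ 36.90°

tan θ_B' = n₁/n₂ = 1/tan θ_B, so θ_B' = 90° − θ_B.
θ_B' = 90° − 53.10° = 36.90°.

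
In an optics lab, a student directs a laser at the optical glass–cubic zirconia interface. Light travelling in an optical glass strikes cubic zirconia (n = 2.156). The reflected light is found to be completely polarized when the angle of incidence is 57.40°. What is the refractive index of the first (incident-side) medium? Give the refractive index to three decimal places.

At the polarizing angle, tan θ_B = n₂/n₁ with n₁ on the incident side (an optical glass) and n₂ on the transmitted side (cubic zirconia).
n₁ = n₂ / tan θ_B = 2.156 / tan 57.40° = 1.379.

n ≈ 1.379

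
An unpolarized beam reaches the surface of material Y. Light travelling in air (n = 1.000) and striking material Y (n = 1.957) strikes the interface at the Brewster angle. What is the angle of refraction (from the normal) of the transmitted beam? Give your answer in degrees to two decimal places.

θ_t ≈ 27.07°

First find Brewster's angle: tan θ_B = 1.957/1.000 = 1.9570, giving θ_B = 62.93°.
At Brewster's angle the reflected and refracted rays are perpendicular, so θ_t = 90° − θ_B = 90° − 62.93° = 27.07°.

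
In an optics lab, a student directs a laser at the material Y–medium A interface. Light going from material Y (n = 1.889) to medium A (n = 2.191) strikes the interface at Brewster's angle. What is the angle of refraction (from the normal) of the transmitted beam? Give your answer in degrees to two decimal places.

tan θ_B = n₂/n₁ = 2.191/1.889 = 1.1599, so θ_B = 49.23°.
The refracted ray is perpendicular to the reflected ray, so θ_t = 90° − θ_B = 40.77°.

θ_t ≈ 40.77°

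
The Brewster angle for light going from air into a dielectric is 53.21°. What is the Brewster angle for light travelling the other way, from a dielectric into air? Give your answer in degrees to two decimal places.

The two Brewster angles are complementary: θ_B' = 90° − θ_B = 90° − 53.21° = 36.79°.

θ_B' ≈ 36.79°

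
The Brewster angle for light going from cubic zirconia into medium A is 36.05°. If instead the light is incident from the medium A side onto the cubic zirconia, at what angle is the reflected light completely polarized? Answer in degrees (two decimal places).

θ_B' ≈ 53.95°

Reversing the direction swaps n₁ and n₂, so tan θ_B' = 1/tan θ_B and θ_B' = 90° − θ_B.
Hence θ_B' = 90° − 36.05° = 53.95°.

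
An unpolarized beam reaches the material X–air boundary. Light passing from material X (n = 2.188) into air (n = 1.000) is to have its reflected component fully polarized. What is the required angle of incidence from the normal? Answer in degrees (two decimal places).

θ_B ≈ 24.56°

The reflected p-component vanishes when tan θ_B = n₂/n₁.
tan θ_B = n₂/n₁ = 1.000/2.188 = 0.4570. Taking the arctangent, θ_B = 24.56°.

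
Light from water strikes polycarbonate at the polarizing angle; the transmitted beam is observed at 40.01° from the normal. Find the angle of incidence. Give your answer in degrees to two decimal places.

θ_B ≈ 49.99°

Brewster's condition makes the reflected and refracted beams perpendicular: θ_B + θ_t = 90°.
θ_B = 90° − 40.01° = 49.99°.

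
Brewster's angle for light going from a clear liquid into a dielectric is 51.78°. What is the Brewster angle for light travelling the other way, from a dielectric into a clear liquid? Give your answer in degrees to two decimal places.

θ_B' ≈ 38.22°

tan θ_B' = n₁/n₂ = 1/tan θ_B, so θ_B' = 90° − θ_B.
θ_B' = 90° − 51.78° = 38.22°.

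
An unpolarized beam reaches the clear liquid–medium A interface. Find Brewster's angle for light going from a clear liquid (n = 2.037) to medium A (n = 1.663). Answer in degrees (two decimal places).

The reflected p-component vanishes when tan θ_B = n₂/n₁.
tan θ_B = n₂/n₁ = 1.663/2.037 = 0.8164.
θ_B = arctan(0.8164) = 39.23°.

θ_B ≈ 39.23°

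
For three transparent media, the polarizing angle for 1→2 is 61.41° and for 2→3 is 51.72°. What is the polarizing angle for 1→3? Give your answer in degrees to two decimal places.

n₂/n₁ = tan 61.41° = 1.8349 and n₃/n₂ = tan 51.72° = 1.2671.
n₃/n₁ = 2.3250. Then tan θ_B(1→3) = n₃/n₁, so θ_B(1→3) = arctan(2.3250) = 66.73°.

θ_B ≈ 66.73°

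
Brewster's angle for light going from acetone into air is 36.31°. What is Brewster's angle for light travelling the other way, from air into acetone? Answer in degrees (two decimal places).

θ_B' ≈ 53.69°

The two Brewster angles are complementary: θ_B' = 90° − θ_B = 90° − 36.31° = 53.69°.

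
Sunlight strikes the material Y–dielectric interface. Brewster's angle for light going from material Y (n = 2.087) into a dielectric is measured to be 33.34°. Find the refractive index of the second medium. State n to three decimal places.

Full polarization of the reflected beam means tan θ_B = n₂/n₁, where n₁ is the incident medium (material Y).
n₂ = n₁ tan θ_B = 2.087 × tan 33.34° = 1.373.

n ≈ 1.373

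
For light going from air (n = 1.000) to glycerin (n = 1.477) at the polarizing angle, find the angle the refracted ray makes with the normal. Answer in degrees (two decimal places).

θ_t ≈ 34.10°

θ_B = arctan(n₂/n₁) = arctan(1.477/1.000) = 55.90°.
Since θ_B + θ_t = 90° at Brewster incidence, θ_t = 90° − 55.90° = 34.10°.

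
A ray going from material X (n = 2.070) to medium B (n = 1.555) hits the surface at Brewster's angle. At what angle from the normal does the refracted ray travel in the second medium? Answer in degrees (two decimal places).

θ_B = arctan(n₂/n₁) = arctan(1.555/2.070) = 36.91°.
The refracted ray is perpendicular to the reflected ray, so θ_t = 90° − θ_B = 53.09°.

θ_t ≈ 53.09°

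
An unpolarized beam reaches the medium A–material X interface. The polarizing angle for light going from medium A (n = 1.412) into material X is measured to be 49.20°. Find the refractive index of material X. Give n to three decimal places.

n ≈ 1.636

At the polarizing angle, tan θ_B = n₂/n₁ with n₁ on the incident side (medium A) and n₂ on the transmitted side (material X).
n₂ = n₁ tan θ_B = 1.412 × tan 49.20° = 1.636.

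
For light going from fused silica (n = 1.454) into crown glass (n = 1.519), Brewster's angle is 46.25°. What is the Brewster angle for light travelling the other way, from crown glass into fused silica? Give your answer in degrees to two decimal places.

θ_B' ≈ 43.75°

The two Brewster angles are complementary: θ_B' = 90° − θ_B = 90° − 46.25° = 43.75°.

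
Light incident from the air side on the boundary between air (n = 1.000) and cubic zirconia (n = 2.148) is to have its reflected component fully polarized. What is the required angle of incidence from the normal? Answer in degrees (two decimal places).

θ_B ≈ 65.04°

Here n₂/n₁ = 2.148/1.000 = 2.1480, and Brewster's law gives tan θ_B = n₂/n₁.
θ_B = arctan(2.1480) = 65.04°.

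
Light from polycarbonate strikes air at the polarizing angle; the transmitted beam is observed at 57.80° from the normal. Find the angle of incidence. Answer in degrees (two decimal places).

θ_B ≈ 32.20°

At Brewster's angle the reflected and refracted rays are perpendicular, so θ_B + θ_t = 90°.
So θ_B = 90° − θ_t = 90° − 57.80° = 32.20°.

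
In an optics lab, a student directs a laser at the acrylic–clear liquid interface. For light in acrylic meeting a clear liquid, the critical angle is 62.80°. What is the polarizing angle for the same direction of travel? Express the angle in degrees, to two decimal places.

n₂/n₁ = sin θ_c = sin 62.80° = 0.8894.
tan θ_B equals the same ratio, so θ_B = arctan(0.8894) = 41.65°.

θ_B ≈ 41.65°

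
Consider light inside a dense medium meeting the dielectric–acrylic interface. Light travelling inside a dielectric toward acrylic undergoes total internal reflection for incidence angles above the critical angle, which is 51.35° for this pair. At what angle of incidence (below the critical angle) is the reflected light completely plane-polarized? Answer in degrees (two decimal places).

n₂/n₁ = sin θ_c = sin 51.35° = 0.7810.
tan θ_B equals the same ratio, so θ_B = arctan(0.7810) = 37.99°.

θ_B ≈ 37.99°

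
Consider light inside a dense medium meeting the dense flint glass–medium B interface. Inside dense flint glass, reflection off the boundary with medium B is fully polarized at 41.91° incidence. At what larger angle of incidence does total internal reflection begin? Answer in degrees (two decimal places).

From Brewster, n₂/n₁ = tan θ_B = tan 41.91° = 0.8976.
Then sin θ_c = n₂/n₁ = 0.8976, so θ_c = arcsin 0.8976 = 63.84°.

θ_c ≈ 63.84°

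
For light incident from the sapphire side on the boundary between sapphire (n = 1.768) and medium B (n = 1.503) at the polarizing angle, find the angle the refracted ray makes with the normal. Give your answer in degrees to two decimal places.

θ_t ≈ 49.63°

tan θ_B = n₂/n₁ = 1.503/1.768 = 0.8501, so θ_B = 40.37°.
Since θ_B + θ_t = 90° at Brewster incidence, θ_t = 90° − 40.37° = 49.63°.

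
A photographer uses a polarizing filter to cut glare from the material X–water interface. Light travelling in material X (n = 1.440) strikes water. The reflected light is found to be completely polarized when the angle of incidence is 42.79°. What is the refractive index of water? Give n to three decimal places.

At the polarizing angle, tan θ_B = n₂/n₁ with n₁ on the incident side (material X) and n₂ on the transmitted side (water).
n₂ = n₁ tan θ_B = 1.440 × tan 42.79° = 1.333.

n ≈ 1.333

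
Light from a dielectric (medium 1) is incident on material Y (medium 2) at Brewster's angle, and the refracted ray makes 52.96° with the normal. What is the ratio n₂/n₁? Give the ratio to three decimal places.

At Brewster incidence θ_B = 90° − θ_t = 90° − 52.96° = 37.04°.
Then n₂/n₁ = tan θ_B = tan 37.04° = 0.755.

n₂/n₁ ≈ 0.755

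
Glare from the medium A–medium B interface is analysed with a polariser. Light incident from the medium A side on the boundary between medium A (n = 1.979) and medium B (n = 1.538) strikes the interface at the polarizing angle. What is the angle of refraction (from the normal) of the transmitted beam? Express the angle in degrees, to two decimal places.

tan θ_B = n₂/n₁ = 1.538/1.979 = 0.7772, so θ_B = 37.85°.
Since θ_B + θ_t = 90° at Brewster incidence, θ_t = 90° − 37.85° = 52.15°.

θ_t ≈ 52.15°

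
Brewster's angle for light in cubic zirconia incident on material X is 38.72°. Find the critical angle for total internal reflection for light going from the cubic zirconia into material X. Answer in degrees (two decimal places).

tan θ_B = n₂/n₁ = tan 38.72° = 0.8017.
Total internal reflection: sin θ_c = n₂/n₁ = 0.8017.
θ_c = arcsin(0.8017) = 53.30°.

θ_c ≈ 53.30°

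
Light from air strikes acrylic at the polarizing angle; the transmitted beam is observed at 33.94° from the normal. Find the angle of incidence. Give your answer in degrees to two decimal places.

θ_B ≈ 56.06°

At Brewster's angle the reflected and refracted rays are perpendicular, so θ_B + θ_t = 90°.
So θ_B = 90° − θ_t = 90° − 33.94° = 56.06°.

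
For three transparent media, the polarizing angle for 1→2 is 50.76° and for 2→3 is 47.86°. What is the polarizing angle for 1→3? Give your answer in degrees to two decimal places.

θ_B ≈ 53.53°

Each Brewster angle gives a ratio: n₂/n₁ = tan 50.76° = 1.2244, n₃/n₂ = tan 47.86° = 1.1052.
n₃/n₁ = 1.3531. Then tan θ_B(1→3) = n₃/n₁, so θ_B(1→3) = arctan(1.3531) = 53.53°.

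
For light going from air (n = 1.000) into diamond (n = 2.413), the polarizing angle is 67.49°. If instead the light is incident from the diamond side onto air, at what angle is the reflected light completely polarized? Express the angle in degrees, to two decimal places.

Reversing the direction swaps n₁ and n₂, so tan θ_B' = 1/tan θ_B and θ_B' = 90° − θ_B.
Hence θ_B' = 90° − 67.49° = 22.51°.

θ_B' ≈ 22.51°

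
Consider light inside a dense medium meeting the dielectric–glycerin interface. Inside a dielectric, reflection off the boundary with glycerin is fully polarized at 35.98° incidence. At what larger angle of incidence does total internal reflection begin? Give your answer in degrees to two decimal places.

θ_c ≈ 46.55°

n₂/n₁ = tan 35.98° = 0.7260; the critical angle satisfies sin θ_c = n₂/n₁.
θ_c = arcsin(0.7260) = 46.55°.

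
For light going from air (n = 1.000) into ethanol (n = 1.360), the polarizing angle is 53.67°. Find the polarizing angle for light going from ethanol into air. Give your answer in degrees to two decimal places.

Reversing the direction swaps n₁ and n₂, so tan θ_B' = 1/tan θ_B and θ_B' = 90° − θ_B.
Hence θ_B' = 90° − 53.67° = 36.33°.

θ_B' ≈ 36.33°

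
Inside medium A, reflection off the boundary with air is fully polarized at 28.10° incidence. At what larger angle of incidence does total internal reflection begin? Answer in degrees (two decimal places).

tan θ_B = n₂/n₁ = tan 28.10° = 0.5340.
Total internal reflection: sin θ_c = n₂/n₁ = 0.5340.
θ_c = arcsin(0.5340) = 32.27°.

θ_c ≈ 32.27°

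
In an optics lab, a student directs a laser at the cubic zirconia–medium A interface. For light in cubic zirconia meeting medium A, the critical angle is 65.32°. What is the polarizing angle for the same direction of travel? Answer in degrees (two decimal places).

θ_B ≈ 42.26°

sin θ_c = n₂/n₁, so n₂/n₁ = sin 65.32° = 0.9087.
Brewster: tan θ_B = n₂/n₁ = 0.9087.
θ_B = arctan(0.9087) = 42.26°.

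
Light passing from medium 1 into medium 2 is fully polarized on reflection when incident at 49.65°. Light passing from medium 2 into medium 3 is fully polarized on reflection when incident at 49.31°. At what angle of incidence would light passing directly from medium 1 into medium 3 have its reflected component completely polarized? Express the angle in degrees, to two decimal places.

tan θ_B(1→2) = n₂/n₁ = tan 49.65° = 1.1771.
tan θ_B(2→3) = n₃/n₂ = tan 49.31° = 1.1630.
So n₃/n₁ = (n₂/n₁)(n₃/n₂) = 1.1771 × 1.1630 = 1.3690.
θ_B(1→3) = arctan(1.3690) = 53.85°.

θ_B ≈ 53.85°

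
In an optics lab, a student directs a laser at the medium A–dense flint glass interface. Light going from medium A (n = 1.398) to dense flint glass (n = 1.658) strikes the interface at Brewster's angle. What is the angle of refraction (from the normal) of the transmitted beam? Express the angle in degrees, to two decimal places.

θ_t ≈ 40.14°

First find Brewster's angle: tan θ_B = 1.658/1.398 = 1.1860, giving θ_B = 49.86°.
Since θ_B + θ_t = 90° at Brewster incidence, θ_t = 90° − 49.86° = 40.14°.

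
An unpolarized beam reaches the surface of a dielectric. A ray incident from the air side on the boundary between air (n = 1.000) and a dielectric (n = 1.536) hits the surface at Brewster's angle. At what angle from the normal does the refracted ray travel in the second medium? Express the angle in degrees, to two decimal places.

tan θ_B = n₂/n₁ = 1.536/1.000 = 1.5360, so θ_B = 56.93°.
The refracted ray is perpendicular to the reflected ray, so θ_t = 90° − θ_B = 33.07°.

θ_t ≈ 33.07°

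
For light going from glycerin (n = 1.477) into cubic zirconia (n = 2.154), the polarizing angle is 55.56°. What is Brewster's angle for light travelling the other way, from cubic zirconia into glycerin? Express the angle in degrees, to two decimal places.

θ_B' ≈ 34.44°

tan θ_B' = n₁/n₂ = 1/tan θ_B, so θ_B' = 90° − θ_B.
θ_B' = 90° − 55.56° = 34.44°.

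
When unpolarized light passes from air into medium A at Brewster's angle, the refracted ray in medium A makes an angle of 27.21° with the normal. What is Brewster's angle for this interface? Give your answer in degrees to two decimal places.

Since the reflected and refracted rays are at right angles at the polarizing angle, θ_B + θ_t = 90°.
θ_B = 90° − 27.21° = 62.79°.

θ_B ≈ 62.79°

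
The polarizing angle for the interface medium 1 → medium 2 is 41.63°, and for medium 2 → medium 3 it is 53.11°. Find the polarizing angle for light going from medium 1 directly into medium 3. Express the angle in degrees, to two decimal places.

n₂/n₁ = tan 41.63° = 0.8888 and n₃/n₂ = tan 53.11° = 1.3324.
Multiplying, n₃/n₁ = 0.8888 × 1.3324 = 1.1842, and θ_B(1→3) = arctan 1.1842 = 49.82°.

θ_B ≈ 49.82°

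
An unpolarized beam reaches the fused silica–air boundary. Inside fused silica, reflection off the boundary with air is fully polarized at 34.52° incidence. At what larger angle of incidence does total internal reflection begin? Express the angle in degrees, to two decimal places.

tan θ_B = n₂/n₁ = tan 34.52° = 0.6878.
Total internal reflection: sin θ_c = n₂/n₁ = 0.6878.
θ_c = arcsin(0.6878) = 43.46°.

θ_c ≈ 43.46°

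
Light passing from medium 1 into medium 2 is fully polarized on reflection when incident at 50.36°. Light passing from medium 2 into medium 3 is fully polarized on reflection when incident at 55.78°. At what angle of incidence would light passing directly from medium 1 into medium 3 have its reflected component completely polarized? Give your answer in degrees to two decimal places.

θ_B ≈ 60.60°

n₂/n₁ = tan 50.36° = 1.2071 and n₃/n₂ = tan 55.78° = 1.4704.
n₃/n₁ = 1.7748. Then tan θ_B(1→3) = n₃/n₁, so θ_B(1→3) = arctan(1.7748) = 60.60°.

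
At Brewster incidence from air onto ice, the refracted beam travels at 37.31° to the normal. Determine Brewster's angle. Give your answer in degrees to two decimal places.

θ_B ≈ 52.69°

Brewster's condition makes the reflected and refracted beams perpendicular: θ_B + θ_t = 90°.
θ_B = 90° − 37.31° = 52.69°.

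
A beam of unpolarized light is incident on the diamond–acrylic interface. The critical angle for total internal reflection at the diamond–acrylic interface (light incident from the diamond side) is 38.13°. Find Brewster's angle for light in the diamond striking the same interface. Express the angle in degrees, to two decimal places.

At the critical angle sin θ_c = n₂/n₁, giving n₂/n₁ = sin 38.13° = 0.6174.
Then tan θ_B = n₂/n₁ = 0.6174, so θ_B = arctan 0.6174 = 31.69°.

θ_B ≈ 31.69°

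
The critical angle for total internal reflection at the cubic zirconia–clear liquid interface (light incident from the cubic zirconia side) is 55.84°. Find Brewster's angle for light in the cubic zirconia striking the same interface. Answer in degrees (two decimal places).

At the critical angle sin θ_c = n₂/n₁, giving n₂/n₁ = sin 55.84° = 0.8275.
Then tan θ_B = n₂/n₁ = 0.8275, so θ_B = arctan 0.8275 = 39.61°.

θ_B ≈ 39.61°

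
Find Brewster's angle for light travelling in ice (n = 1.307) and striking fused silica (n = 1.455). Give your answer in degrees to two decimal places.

Brewster's condition: tan θ_B = n₂/n₁ = 1.455/1.307 = 1.1132. Taking the arctangent, θ_B = 48.07°.

θ_B ≈ 48.07°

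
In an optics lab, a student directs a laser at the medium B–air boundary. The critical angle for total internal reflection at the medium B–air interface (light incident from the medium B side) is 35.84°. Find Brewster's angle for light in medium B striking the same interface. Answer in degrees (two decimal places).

sin θ_c = n₂/n₁, so n₂/n₁ = sin 35.84° = 0.5855.
Brewster: tan θ_B = n₂/n₁ = 0.5855.
θ_B = arctan(0.5855) = 30.35°.

θ_B ≈ 30.35°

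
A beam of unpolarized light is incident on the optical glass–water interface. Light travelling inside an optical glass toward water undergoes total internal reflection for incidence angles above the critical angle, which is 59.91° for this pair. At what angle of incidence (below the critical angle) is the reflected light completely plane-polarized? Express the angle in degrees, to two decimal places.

n₂/n₁ = sin θ_c = sin 59.91° = 0.8652.
tan θ_B equals the same ratio, so θ_B = arctan(0.8652) = 40.87°.

θ_B ≈ 40.87°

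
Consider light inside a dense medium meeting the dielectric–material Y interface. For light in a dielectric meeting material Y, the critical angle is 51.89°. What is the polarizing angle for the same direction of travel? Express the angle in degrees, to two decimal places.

At the critical angle sin θ_c = n₂/n₁, giving n₂/n₁ = sin 51.89° = 0.7868.
Then tan θ_B = n₂/n₁ = 0.7868, so θ_B = arctan 0.7868 = 38.20°.

θ_B ≈ 38.20°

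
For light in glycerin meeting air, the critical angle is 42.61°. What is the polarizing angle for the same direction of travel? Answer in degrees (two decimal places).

θ_B ≈ 34.10°

sin θ_c = n₂/n₁, so n₂/n₁ = sin 42.61° = 0.6770.
Brewster: tan θ_B = n₂/n₁ = 0.6770.
θ_B = arctan(0.6770) = 34.10°.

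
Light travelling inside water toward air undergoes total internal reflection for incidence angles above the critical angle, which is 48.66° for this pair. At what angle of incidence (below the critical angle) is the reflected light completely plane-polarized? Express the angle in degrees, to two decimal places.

n₂/n₁ = sin θ_c = sin 48.66° = 0.7508.
tan θ_B equals the same ratio, so θ_B = arctan(0.7508) = 36.90°.

θ_B ≈ 36.90°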